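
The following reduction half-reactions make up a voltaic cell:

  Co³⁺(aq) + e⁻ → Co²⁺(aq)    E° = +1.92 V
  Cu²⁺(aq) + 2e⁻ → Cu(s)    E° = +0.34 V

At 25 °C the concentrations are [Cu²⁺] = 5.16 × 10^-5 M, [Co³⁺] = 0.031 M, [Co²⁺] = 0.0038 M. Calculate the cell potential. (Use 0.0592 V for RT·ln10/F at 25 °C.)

The Co³⁺/Co²⁺ couple has the higher reduction potential and acts as the cathode, so E°_cell = +1.92 − (+0.34) = 1.58 V.
Balancing electrons gives n = 2; the reaction quotient is Q = [Cu²⁺]·[Co²⁺]^2/[Co³⁺]^2 = 7.75 × 10^-7.
At 25 °C, E = E° − (0.0592/n) log Q = 1.58 − (0.0592/2)(-6.111) = 1.580 + 0.181 = 1.761 V.

1.76 V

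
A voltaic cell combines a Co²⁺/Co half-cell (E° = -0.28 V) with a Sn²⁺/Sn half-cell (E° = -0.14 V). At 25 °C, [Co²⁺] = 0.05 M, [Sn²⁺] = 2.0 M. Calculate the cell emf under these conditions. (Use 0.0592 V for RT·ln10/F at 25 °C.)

0.187 V

The Sn²⁺/Sn couple has the higher reduction potential and acts as the cathode, so E°_cell = -0.14 − (-0.28) = 0.14 V.
Balancing electrons gives n = 2; the reaction quotient is Q = [Co²⁺]/[Sn²⁺] = 0.0250.
At 25 °C, E = E° − (0.0592/n) log Q = 0.14 − (0.0592/2)(-1.602) = 0.140 + 0.047 = 0.187 V.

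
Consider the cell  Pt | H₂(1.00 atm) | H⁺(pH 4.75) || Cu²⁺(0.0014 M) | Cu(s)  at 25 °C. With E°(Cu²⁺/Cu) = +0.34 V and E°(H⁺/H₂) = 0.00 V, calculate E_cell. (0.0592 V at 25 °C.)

0.54 V

The Cu²⁺/Cu couple is the cathode, so E°_cell = 0.34 V; n = 2.
[H⁺] = 10^(−4.75) = 1.8 × 10^-5 M, and Q = [H⁺]^2 / ([Cu²⁺]·P(H₂)) = 2.26 × 10^-7.
E = E° − (0.0592/2) log Q = 0.34 − (0.0592/2)(-6.646) = 0.537 V.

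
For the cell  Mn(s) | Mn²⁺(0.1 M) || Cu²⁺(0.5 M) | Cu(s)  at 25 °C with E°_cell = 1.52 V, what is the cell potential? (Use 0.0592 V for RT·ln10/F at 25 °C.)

1.54 V

Balancing electrons gives n = 2; the reaction quotient is Q = [Mn²⁺]/[Cu²⁺] = 0.200.
At 25 °C, E = E° − (0.0592/n) log Q = 1.52 − (0.0592/2)(-0.699) = 1.520 + 0.021 = 1.541 V.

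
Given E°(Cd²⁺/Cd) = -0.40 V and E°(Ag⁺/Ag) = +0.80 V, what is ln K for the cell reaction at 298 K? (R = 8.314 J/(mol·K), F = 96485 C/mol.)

E°_cell = +0.80 − (-0.40) = 1.20 V, with n = 2 electrons transferred.
At equilibrium E = 0, so the Nernst equation gives ln K = nFE°/RT = (2)(96485)(1.20)/((8.314)(298)) = 93.46.

ln K = 93.5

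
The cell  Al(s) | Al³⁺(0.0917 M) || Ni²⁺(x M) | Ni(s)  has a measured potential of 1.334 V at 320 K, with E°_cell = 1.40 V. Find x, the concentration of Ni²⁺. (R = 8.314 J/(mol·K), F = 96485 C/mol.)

0.0017 M

From the Nernst equation, ln Q = nF(E° − E)/RT = 6×96485×(1.40 − 1.334)/(8.314×320) = 14.361, so Q = 1.73 × 10^6.
With Q = [Al³⁺]^2/[Ni²⁺]^3 and the known concentrations, [Ni²⁺]^3 in the denominator gives [Ni²⁺] = 0.0017 M.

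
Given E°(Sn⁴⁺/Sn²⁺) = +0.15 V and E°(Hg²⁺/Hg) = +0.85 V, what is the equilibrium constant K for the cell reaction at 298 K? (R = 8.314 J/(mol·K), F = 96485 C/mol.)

4.8 × 10^23

E°_cell = +0.85 − (+0.15) = 0.70 V, with n = 2 electrons transferred.
At equilibrium E = 0, so the Nernst equation gives ln K = nFE°/RT = (2)(96485)(0.70)/((8.314)(298)) = 54.52.
K = e^54.52 = 4.8 × 10^23.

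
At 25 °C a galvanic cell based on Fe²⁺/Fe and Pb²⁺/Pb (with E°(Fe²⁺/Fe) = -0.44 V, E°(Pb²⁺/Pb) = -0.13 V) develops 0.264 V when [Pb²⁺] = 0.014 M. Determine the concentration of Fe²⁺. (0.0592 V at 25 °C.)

From the Nernst equation, log Q = n(E° − E)/0.0592 = 2(0.31 − 0.264)/0.0592 = 1.554, so Q = 35.8.
With Q = [Fe²⁺]/[Pb²⁺] and the known concentrations, [Fe²⁺] in the numerator gives [Fe²⁺] = 0.5 M.

0.5 M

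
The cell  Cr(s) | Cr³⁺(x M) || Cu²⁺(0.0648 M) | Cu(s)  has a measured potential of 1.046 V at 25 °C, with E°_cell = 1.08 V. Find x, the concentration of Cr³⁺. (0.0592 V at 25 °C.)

From the Nernst equation, log Q = n(E° − E)/0.0592 = 6(1.08 − 1.046)/0.0592 = 3.446, so Q = 2790.
With Q = [Cr³⁺]^2/[Cu²⁺]^3 and the known concentrations, [Cr³⁺]^2 in the numerator gives [Cr³⁺] = 0.87 M.

0.87 M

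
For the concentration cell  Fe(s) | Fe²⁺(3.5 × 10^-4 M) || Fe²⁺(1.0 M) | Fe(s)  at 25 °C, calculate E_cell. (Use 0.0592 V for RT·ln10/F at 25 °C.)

0.10 V

Both half-cells are Fe²⁺/Fe, so E°_cell = 0. The concentrated side is the cathode; the cell reaction moves Fe²⁺ from high to low concentration with n = 2.
Q = [Fe²⁺]_dilute/[Fe²⁺]_conc = 3.5 × 10^-4/1.0 = 3.5 × 10^-4.
E = 0 − (0.0592/2) log Q = −(0.0592/2)(-3.456) = 0.1023 V.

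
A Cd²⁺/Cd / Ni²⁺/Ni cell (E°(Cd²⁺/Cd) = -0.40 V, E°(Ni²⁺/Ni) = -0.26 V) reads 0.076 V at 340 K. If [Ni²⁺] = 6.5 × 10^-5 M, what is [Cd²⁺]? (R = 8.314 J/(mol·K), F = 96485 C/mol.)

0.0051 M

From the Nernst equation, ln Q = nF(E° − E)/RT = 2×96485×(0.14 − 0.076)/(8.314×340) = 4.369, so Q = 79.0.
With Q = [Cd²⁺]/[Ni²⁺] and the known concentrations, [Cd²⁺] in the numerator gives [Cd²⁺] = 0.0051 M.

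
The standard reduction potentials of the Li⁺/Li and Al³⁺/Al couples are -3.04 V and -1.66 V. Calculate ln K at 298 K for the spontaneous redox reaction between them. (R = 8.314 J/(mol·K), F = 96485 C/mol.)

E°_cell = -1.66 − (-3.04) = 1.38 V, with n = 3 electrons transferred.
At equilibrium E = 0, so the Nernst equation gives ln K = nFE°/RT = (3)(96485)(1.38)/((8.314)(298)) = 161.23.

ln K = 161.2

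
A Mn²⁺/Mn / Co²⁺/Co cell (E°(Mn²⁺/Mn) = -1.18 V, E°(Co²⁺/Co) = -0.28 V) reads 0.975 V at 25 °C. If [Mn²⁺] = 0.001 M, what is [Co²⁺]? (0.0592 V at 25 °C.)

From the Nernst equation, log Q = n(E° − E)/0.0592 = 2(0.90 − 0.975)/0.0592 = -2.534, so Q = 0.00293.
With Q = [Mn²⁺]/[Co²⁺] and the known concentrations, [Co²⁺] in the denominator gives [Co²⁺] = 0.34 M.

0.34 M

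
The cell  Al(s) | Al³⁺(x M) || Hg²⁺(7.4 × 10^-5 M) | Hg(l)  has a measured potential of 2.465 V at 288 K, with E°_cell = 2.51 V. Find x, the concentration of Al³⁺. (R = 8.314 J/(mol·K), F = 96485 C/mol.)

From the Nernst equation, ln Q = nF(E° − E)/RT = 6×96485×(2.51 − 2.465)/(8.314×288) = 10.880, so Q = 5.31 × 10^4.
With Q = [Al³⁺]^2/[Hg²⁺]^3 and the known concentrations, [Al³⁺]^2 in the numerator gives [Al³⁺] = 1.5 × 10^-4 M.

1.5 × 10^-4 M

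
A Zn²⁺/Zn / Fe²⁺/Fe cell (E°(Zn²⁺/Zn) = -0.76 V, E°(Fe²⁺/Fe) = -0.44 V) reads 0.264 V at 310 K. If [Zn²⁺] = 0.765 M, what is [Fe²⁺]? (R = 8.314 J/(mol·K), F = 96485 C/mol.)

From the Nernst equation, ln Q = nF(E° − E)/RT = 2×96485×(0.32 − 0.264)/(8.314×310) = 4.193, so Q = 66.2.
With Q = [Zn²⁺]/[Fe²⁺] and the known concentrations, [Fe²⁺] in the denominator gives [Fe²⁺] = 0.012 M.

0.012 M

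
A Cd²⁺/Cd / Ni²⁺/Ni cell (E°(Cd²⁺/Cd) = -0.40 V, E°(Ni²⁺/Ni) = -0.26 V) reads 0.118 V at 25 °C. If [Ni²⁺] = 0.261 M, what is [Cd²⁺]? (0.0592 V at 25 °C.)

1.4 M

From the Nernst equation, log Q = n(E° − E)/0.0592 = 2(0.14 − 0.118)/0.0592 = 0.743, so Q = 5.54.
With Q = [Cd²⁺]/[Ni²⁺] and the known concentrations, [Cd²⁺] in the numerator gives [Cd²⁺] = 1.4 M.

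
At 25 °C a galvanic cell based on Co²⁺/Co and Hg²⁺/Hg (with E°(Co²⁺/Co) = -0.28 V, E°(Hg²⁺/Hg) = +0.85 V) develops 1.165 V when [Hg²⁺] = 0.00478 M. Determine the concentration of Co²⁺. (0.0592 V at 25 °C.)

From the Nernst equation, log Q = n(E° − E)/0.0592 = 2(1.13 − 1.165)/0.0592 = -1.182, so Q = 0.0657.
With Q = [Co²⁺]/[Hg²⁺] and the known concentrations, [Co²⁺] in the numerator gives [Co²⁺] = 3.1 × 10^-4 M.

3.1 × 10^-4 M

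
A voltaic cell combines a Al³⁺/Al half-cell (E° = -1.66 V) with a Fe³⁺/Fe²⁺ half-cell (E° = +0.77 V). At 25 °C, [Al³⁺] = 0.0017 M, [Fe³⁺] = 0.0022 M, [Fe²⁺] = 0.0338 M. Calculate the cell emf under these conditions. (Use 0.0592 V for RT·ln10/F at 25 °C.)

2.41 V

The Fe³⁺/Fe²⁺ couple has the higher reduction potential and acts as the cathode, so E°_cell = +0.77 − (-1.66) = 2.43 V.
Balancing electrons gives n = 3; the reaction quotient is Q = [Al³⁺]·[Fe²⁺]^3/[Fe³⁺]^3 = 6.16.
At 25 °C, E = E° − (0.0592/n) log Q = 2.43 − (0.0592/3)(0.790) = 2.430 − 0.016 = 2.414 V.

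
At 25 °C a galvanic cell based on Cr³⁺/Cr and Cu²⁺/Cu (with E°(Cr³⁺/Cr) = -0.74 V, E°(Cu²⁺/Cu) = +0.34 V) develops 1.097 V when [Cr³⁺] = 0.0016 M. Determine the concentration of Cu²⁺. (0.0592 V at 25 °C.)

0.051 M

From the Nernst equation, log Q = n(E° − E)/0.0592 = 6(1.08 − 1.097)/0.0592 = -1.723, so Q = 0.0189.
With Q = [Cr³⁺]^2/[Cu²⁺]^3 and the known concentrations, [Cu²⁺]^3 in the denominator gives [Cu²⁺] = 0.051 M.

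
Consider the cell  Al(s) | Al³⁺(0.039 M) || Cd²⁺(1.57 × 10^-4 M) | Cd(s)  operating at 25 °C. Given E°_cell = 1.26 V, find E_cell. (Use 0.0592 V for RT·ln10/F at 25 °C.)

1.18 V

Balancing electrons gives n = 6; the reaction quotient is Q = [Al³⁺]^2/[Cd²⁺]^3 = 3.93 × 10^8.
At 25 °C, E = E° − (0.0592/n) log Q = 1.26 − (0.0592/6)(8.594) = 1.260 − 0.085 = 1.175 V.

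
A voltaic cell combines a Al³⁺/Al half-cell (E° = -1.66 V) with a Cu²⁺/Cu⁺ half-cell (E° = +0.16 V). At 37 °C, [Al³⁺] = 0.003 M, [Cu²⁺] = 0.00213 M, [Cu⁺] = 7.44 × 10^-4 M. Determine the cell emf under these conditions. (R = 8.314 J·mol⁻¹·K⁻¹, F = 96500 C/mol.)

1.90 V

The Cu²⁺/Cu⁺ couple has the higher reduction potential and acts as the cathode, so E°_cell = +0.16 − (-1.66) = 1.82 V.
Balancing electrons gives n = 3; the reaction quotient is Q = [Al³⁺]·[Cu⁺]^3/[Cu²⁺]^3 = 1.28 × 10^-4.
E = E° − (RT/nF) ln Q = 1.82 − (8.314×310)/(3×96500) × (-8.965) = 1.820 + 0.080 = 1.900 V.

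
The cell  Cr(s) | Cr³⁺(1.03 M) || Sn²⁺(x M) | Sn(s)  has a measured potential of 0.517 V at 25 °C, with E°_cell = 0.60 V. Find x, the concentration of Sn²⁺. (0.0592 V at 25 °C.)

From the Nernst equation, log Q = n(E° − E)/0.0592 = 6(0.60 − 0.517)/0.0592 = 8.412, so Q = 2.58 × 10^8.
With Q = [Cr³⁺]^2/[Sn²⁺]^3 and the known concentrations, [Sn²⁺]^3 in the denominator gives [Sn²⁺] = 0.0016 M.

0.0016 M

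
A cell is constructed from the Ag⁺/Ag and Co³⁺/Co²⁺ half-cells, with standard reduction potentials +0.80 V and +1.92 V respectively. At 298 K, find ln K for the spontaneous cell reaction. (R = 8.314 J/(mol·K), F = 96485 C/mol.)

ln K = 43.6

E°_cell = +1.92 − (+0.80) = 1.12 V, with n = 1 electron transferred.
At equilibrium E = 0, so the Nernst equation gives ln K = nFE°/RT = (1)(96485)(1.12)/((8.314)(298)) = 43.62.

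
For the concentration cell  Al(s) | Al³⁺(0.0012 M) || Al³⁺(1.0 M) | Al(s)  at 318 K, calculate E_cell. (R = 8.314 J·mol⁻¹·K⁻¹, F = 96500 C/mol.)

0.061 V

Both half-cells are Al³⁺/Al, so E°_cell = 0. The concentrated side is the cathode; the cell reaction moves Al³⁺ from high to low concentration with n = 3.
Q = [Al³⁺]_dilute/[Al³⁺]_conc = 0.0012/1.0 = 0.00120.
E = 0 − (RT/nF) ln Q = −((8.314×318)/(3×96500))(-6.725) = 0.0614 V.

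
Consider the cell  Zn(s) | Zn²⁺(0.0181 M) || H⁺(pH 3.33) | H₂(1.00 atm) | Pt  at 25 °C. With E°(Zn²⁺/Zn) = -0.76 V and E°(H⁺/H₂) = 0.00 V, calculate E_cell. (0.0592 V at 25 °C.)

0.61 V

The hydrogen couple is the cathode, so E°_cell = 0.76 V; n = 2.
[H⁺] = 10^(−3.33) = 4.7 × 10^-4 M, and Q = [Zn²⁺]·P(H₂) / [H⁺]^2 = 8.27 × 10^4.
E = E° − (0.0592/2) log Q = 0.76 − (0.0592/2)(4.918) = 0.614 V.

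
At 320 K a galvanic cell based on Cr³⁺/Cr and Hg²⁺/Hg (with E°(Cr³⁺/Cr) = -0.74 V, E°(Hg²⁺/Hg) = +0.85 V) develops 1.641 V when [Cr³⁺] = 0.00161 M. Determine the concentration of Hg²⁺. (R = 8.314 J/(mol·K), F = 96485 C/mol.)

0.56 M

From the Nernst equation, ln Q = nF(E° − E)/RT = 6×96485×(1.59 − 1.641)/(8.314×320) = -11.097, so Q = 1.52 × 10^-5.
With Q = [Cr³⁺]^2/[Hg²⁺]^3 and the known concentrations, [Hg²⁺]^3 in the denominator gives [Hg²⁺] = 0.56 M.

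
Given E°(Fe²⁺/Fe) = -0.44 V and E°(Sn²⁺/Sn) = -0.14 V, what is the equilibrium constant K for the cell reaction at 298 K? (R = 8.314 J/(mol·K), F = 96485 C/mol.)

E°_cell = -0.14 − (-0.44) = 0.30 V, with n = 2 electrons transferred.
At equilibrium E = 0, so the Nernst equation gives ln K = nFE°/RT = (2)(96485)(0.30)/((8.314)(298)) = 23.37.
K = e^23.37 = 1.4 × 10^10.

1.4 × 10^10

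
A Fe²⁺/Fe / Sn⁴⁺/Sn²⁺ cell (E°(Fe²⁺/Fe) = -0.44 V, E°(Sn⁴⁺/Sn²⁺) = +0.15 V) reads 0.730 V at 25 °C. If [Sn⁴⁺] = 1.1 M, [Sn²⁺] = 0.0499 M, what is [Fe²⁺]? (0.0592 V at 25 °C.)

4.1 × 10^-4 M

From the Nernst equation, log Q = n(E° − E)/0.0592 = 2(0.59 − 0.730)/0.0592 = -4.730, so Q = 1.86 × 10^-5.
With Q = [Fe²⁺]·[Sn²⁺]/[Sn⁴⁺] and the known concentrations, [Fe²⁺] in the numerator gives [Fe²⁺] = 4.1 × 10^-4 M.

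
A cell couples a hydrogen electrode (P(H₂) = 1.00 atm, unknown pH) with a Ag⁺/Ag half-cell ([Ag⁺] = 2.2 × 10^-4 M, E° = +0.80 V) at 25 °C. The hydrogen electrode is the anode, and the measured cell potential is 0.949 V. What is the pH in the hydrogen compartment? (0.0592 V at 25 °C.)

pH = 6.17

E°_cell = 0.80 V and n = 2.
log Q = n(E° − E)/0.0592 = 2×(0.80 − 0.949)/0.0592 = -5.034.
With Q = [H⁺]^2 / ([Ag⁺]^2·P(H₂)), solving for [H⁺] gives log[H⁺] = -6.174, so pH = 6.17.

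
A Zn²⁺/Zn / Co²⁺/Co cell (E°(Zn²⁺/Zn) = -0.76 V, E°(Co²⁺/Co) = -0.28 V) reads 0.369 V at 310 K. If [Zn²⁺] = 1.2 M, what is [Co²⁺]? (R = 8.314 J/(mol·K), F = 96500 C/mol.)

From the Nernst equation, ln Q = nF(E° − E)/RT = 2×96500×(0.48 − 0.369)/(8.314×310) = 8.312, so Q = 4070.
With Q = [Zn²⁺]/[Co²⁺] and the known concentrations, [Co²⁺] in the denominator gives [Co²⁺] = 2.9 × 10^-4 M.

2.9 × 10^-4 M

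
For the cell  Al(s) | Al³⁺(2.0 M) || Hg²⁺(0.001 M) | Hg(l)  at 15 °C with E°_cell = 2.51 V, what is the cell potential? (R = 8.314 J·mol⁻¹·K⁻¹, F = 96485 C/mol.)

2.42 V

Balancing electrons gives n = 6; the reaction quotient is Q = [Al³⁺]^2/[Hg²⁺]^3 = 4 × 10^9.
E = E° − (RT/nF) ln Q = 2.51 − (8.314×288)/(6×96485) × (22.110) = 2.510 − 0.091 = 2.419 V.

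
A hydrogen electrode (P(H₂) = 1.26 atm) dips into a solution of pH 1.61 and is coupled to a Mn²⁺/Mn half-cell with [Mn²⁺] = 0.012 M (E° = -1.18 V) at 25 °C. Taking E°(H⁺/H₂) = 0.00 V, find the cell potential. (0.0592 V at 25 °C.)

1.14 V

The hydrogen couple is the cathode, so E°_cell = 1.18 V; n = 2.
[H⁺] = 10^(−1.61) = 0.025 M, and Q = [Mn²⁺]·P(H₂) / [H⁺]^2 = 25.1.
E = E° − (0.0592/2) log Q = 1.18 − (0.0592/2)(1.400) = 1.139 V.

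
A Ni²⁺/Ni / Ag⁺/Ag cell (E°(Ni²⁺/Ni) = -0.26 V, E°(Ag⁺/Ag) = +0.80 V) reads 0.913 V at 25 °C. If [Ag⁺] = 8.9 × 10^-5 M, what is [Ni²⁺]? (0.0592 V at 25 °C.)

7.3 × 10^-4 M

From the Nernst equation, log Q = n(E° − E)/0.0592 = 2(1.06 − 0.913)/0.0592 = 4.966, so Q = 9.25 × 10^4.
With Q = [Ni²⁺]/[Ag⁺]^2 and the known concentrations, [Ni²⁺] in the numerator gives [Ni²⁺] = 7.3 × 10^-4 M.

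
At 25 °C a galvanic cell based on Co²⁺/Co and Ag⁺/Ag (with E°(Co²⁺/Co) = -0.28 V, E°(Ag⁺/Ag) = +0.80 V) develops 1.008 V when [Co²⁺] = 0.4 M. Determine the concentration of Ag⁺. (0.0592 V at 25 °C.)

0.038 M

From the Nernst equation, log Q = n(E° − E)/0.0592 = 2(1.08 − 1.008)/0.0592 = 2.432, so Q = 271.
With Q = [Co²⁺]/[Ag⁺]^2 and the known concentrations, [Ag⁺]^2 in the denominator gives [Ag⁺] = 0.038 M.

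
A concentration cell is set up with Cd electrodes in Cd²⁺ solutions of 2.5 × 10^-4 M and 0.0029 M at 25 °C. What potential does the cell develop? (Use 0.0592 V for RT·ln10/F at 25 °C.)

0.031 V

Both half-cells are Cd²⁺/Cd, so E°_cell = 0. The concentrated side is the cathode; the cell reaction moves Cd²⁺ from high to low concentration with n = 2.
Q = [Cd²⁺]_dilute/[Cd²⁺]_conc = 2.5 × 10^-4/0.0029 = 0.0862.
E = 0 − (0.0592/2) log Q = −(0.0592/2)(-1.064) = 0.0315 V.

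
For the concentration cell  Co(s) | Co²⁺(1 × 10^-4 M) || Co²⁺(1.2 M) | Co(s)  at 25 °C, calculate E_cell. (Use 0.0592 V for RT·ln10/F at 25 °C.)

Both half-cells are Co²⁺/Co, so E°_cell = 0. The concentrated side is the cathode; the cell reaction moves Co²⁺ from high to low concentration with n = 2.
Q = [Co²⁺]_dilute/[Co²⁺]_conc = 1 × 10^-4/1.2 = 8.33 × 10^-5.
E = 0 − (0.0592/2) log Q = −(0.0592/2)(-4.079) = 0.1207 V.

0.12 V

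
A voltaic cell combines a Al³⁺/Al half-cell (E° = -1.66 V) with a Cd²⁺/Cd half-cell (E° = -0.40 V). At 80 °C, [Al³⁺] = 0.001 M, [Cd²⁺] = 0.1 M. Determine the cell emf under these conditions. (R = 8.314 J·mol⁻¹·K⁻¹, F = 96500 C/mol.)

1.30 V

The Cd²⁺/Cd couple has the higher reduction potential and acts as the cathode, so E°_cell = -0.40 − (-1.66) = 1.26 V.
Balancing electrons gives n = 6; the reaction quotient is Q = [Al³⁺]^2/[Cd²⁺]^3 = 0.00100.
E = E° − (RT/nF) ln Q = 1.26 − (8.314×353)/(6×96500) × (-6.908) = 1.260 + 0.035 = 1.295 V.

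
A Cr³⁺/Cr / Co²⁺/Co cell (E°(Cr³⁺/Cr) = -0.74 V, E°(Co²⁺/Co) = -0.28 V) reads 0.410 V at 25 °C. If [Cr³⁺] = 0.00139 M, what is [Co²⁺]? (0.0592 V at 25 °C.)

From the Nernst equation, log Q = n(E° − E)/0.0592 = 6(0.46 − 0.410)/0.0592 = 5.068, so Q = 1.17 × 10^5.
With Q = [Cr³⁺]^2/[Co²⁺]^3 and the known concentrations, [Co²⁺]^3 in the denominator gives [Co²⁺] = 2.5 × 10^-4 M.

2.5 × 10^-4 M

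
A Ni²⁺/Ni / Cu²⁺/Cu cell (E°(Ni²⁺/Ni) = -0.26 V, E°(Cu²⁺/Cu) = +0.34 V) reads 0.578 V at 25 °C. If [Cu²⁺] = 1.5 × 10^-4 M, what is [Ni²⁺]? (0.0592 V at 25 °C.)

From the Nernst equation, log Q = n(E° − E)/0.0592 = 2(0.60 − 0.578)/0.0592 = 0.743, so Q = 5.54.
With Q = [Ni²⁺]/[Cu²⁺] and the known concentrations, [Ni²⁺] in the numerator gives [Ni²⁺] = 8.3 × 10^-4 M.

8.3 × 10^-4 M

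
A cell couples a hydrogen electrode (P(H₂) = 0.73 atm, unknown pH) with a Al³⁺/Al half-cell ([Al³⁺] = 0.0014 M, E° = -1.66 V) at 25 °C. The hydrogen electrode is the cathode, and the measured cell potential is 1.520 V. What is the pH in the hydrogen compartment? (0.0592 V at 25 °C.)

pH = 3.38

E°_cell = 1.66 V and n = 6.
log Q = n(E° − E)/0.0592 = 6×(1.66 − 1.520)/0.0592 = 14.189.
With Q = [Al³⁺]^2·P(H₂)^3 / [H⁺]^6, solving for [H⁺] gives log[H⁺] = -3.384, so pH = 3.38.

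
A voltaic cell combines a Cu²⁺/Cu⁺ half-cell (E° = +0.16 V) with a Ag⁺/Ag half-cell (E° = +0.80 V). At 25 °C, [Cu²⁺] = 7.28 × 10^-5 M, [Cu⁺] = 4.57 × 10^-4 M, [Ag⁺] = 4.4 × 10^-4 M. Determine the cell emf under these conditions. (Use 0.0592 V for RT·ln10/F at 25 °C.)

The Ag⁺/Ag couple has the higher reduction potential and acts as the cathode, so E°_cell = +0.80 − (+0.16) = 0.64 V.
Balancing electrons gives n = 1; the reaction quotient is Q = [Cu²⁺]/([Cu⁺]·[Ag⁺]) = 362.
At 25 °C, E = E° − (0.0592/n) log Q = 0.64 − (0.0592/1)(2.559) = 0.640 − 0.151 = 0.489 V.

0.489 V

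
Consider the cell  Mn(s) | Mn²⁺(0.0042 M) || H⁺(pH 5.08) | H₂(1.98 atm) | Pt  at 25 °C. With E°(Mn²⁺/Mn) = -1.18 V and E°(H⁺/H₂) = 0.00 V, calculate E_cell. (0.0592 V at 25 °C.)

0.94 V

The hydrogen couple is the cathode, so E°_cell = 1.18 V; n = 2.
[H⁺] = 10^(−5.08) = 8.3 × 10^-6 M, and Q = [Mn²⁺]·P(H₂) / [H⁺]^2 = 1.2 × 10^8.
E = E° − (0.0592/2) log Q = 1.18 − (0.0592/2)(8.080) = 0.941 V.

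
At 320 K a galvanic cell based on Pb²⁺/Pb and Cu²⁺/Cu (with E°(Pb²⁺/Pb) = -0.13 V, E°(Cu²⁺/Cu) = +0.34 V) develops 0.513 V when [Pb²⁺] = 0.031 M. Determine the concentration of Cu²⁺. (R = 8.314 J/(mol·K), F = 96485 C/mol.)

From the Nernst equation, ln Q = nF(E° − E)/RT = 2×96485×(0.47 − 0.513)/(8.314×320) = -3.119, so Q = 0.0442.
With Q = [Pb²⁺]/[Cu²⁺] and the known concentrations, [Cu²⁺] in the denominator gives [Cu²⁺] = 0.7 M.

0.7 M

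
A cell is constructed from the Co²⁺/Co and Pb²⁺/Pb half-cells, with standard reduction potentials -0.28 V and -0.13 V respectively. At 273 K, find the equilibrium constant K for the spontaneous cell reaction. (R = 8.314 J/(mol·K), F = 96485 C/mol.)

E°_cell = -0.13 − (-0.28) = 0.15 V, with n = 2 electrons transferred.
At equilibrium E = 0, so the Nernst equation gives ln K = nFE°/RT = (2)(96485)(0.15)/((8.314)(273)) = 12.75.
K = e^12.75 = 3.5 × 10^5.

3.5 × 10^5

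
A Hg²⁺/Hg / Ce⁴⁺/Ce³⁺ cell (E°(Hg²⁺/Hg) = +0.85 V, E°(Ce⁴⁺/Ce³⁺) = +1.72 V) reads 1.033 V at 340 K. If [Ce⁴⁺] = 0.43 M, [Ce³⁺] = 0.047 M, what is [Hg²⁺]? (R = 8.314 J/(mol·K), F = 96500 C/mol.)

0.0012 M

From the Nernst equation, ln Q = nF(E° − E)/RT = 2×96500×(0.87 − 1.033)/(8.314×340) = -11.129, so Q = 1.47 × 10^-5.
With Q = [Hg²⁺]·[Ce³⁺]^2/[Ce⁴⁺]^2 and the known concentrations, [Hg²⁺] in the numerator gives [Hg²⁺] = 0.0012 M.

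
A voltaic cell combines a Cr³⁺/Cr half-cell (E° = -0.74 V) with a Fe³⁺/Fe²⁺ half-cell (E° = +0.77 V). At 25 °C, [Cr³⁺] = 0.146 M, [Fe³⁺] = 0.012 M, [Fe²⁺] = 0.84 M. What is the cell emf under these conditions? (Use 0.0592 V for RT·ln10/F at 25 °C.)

The Fe³⁺/Fe²⁺ couple has the higher reduction potential and acts as the cathode, so E°_cell = +0.77 − (-0.74) = 1.51 V.
Balancing electrons gives n = 3; the reaction quotient is Q = [Cr³⁺]·[Fe²⁺]^3/[Fe³⁺]^3 = 5.01 × 10^4.
At 25 °C, E = E° − (0.0592/n) log Q = 1.51 − (0.0592/3)(4.700) = 1.510 − 0.093 = 1.417 V.

1.42 V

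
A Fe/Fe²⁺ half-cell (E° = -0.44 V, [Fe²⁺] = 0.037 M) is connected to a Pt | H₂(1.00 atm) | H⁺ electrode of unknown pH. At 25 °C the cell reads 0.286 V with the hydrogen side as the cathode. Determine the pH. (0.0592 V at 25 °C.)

E°_cell = 0.44 V and n = 2.
log Q = n(E° − E)/0.0592 = 2×(0.44 − 0.286)/0.0592 = 5.203.
With Q = [Fe²⁺]·P(H₂) / [H⁺]^2, solving for [H⁺] gives log[H⁺] = -3.317, so pH = 3.32.

pH = 3.32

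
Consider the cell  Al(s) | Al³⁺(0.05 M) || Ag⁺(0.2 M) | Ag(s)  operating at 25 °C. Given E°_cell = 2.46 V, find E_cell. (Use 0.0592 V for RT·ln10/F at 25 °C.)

Balancing electrons gives n = 3; the reaction quotient is Q = [Al³⁺]/[Ag⁺]^3 = 6.25.
At 25 °C, E = E° − (0.0592/n) log Q = 2.46 − (0.0592/3)(0.796) = 2.460 − 0.016 = 2.444 V.

2.44 V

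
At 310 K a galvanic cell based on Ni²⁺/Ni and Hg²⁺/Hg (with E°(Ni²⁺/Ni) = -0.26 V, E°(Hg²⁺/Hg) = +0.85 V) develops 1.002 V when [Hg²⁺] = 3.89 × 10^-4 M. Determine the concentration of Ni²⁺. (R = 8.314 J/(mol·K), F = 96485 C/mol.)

1.3 M

From the Nernst equation, ln Q = nF(E° − E)/RT = 2×96485×(1.11 − 1.002)/(8.314×310) = 8.086, so Q = 3250.
With Q = [Ni²⁺]/[Hg²⁺] and the known concentrations, [Ni²⁺] in the numerator gives [Ni²⁺] = 1.3 M.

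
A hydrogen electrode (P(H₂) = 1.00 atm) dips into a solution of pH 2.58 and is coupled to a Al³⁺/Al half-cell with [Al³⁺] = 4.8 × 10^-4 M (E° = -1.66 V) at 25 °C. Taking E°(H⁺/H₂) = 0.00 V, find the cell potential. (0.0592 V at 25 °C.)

1.57 V

The hydrogen couple is the cathode, so E°_cell = 1.66 V; n = 6.
[H⁺] = 10^(−2.58) = 0.0026 M, and Q = [Al³⁺]^2·P(H₂)^3 / [H⁺]^6 = 6.96 × 10^8.
E = E° − (0.0592/6) log Q = 1.66 − (0.0592/6)(8.842) = 1.573 V.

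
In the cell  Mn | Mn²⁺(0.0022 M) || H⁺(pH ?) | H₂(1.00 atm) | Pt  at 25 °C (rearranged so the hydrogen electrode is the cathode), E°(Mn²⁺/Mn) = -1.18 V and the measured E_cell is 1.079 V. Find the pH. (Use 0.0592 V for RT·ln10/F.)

E°_cell = 1.18 V and n = 2.
log Q = n(E° − E)/0.0592 = 2×(1.18 − 1.079)/0.0592 = 3.412.
With Q = [Mn²⁺]·P(H₂) / [H⁺]^2, solving for [H⁺] gives log[H⁺] = -3.035, so pH = 3.03.

pH = 3.03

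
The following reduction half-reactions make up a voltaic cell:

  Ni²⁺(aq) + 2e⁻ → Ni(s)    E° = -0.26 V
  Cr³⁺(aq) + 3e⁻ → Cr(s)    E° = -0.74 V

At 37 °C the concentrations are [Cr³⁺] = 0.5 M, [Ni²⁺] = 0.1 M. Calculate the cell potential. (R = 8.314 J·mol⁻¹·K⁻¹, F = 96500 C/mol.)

0.455 V

The Ni²⁺/Ni couple has the higher reduction potential and acts as the cathode, so E°_cell = -0.26 − (-0.74) = 0.48 V.
Balancing electrons gives n = 6; the reaction quotient is Q = [Cr³⁺]^2/[Ni²⁺]^3 = 250.
E = E° − (RT/nF) ln Q = 0.48 − (8.314×310)/(6×96500) × (5.521) = 0.480 − 0.025 = 0.455 V.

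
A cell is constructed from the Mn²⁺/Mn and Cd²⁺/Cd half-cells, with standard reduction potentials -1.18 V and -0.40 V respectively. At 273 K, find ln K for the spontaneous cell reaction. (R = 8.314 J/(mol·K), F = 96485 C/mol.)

E°_cell = -0.40 − (-1.18) = 0.78 V, with n = 2 electrons transferred.
At equilibrium E = 0, so the Nernst equation gives ln K = nFE°/RT = (2)(96485)(0.78)/((8.314)(273)) = 66.31.

ln K = 66.3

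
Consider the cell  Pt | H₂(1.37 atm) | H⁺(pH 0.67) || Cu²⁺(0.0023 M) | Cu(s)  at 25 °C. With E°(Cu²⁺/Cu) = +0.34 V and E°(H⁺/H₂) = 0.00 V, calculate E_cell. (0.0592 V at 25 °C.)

The Cu²⁺/Cu couple is the cathode, so E°_cell = 0.34 V; n = 2.
[H⁺] = 10^(−0.67) = 0.21 M, and Q = [H⁺]^2 / ([Cu²⁺]·P(H₂)) = 14.5.
E = E° − (0.0592/2) log Q = 0.34 − (0.0592/2)(1.162) = 0.306 V.

0.31 V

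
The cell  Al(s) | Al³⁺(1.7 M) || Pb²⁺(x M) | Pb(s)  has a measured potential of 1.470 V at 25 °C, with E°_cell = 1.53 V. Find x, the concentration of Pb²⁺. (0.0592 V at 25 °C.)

From the Nernst equation, log Q = n(E° − E)/0.0592 = 6(1.53 − 1.470)/0.0592 = 6.081, so Q = 1.21 × 10^6.
With Q = [Al³⁺]^2/[Pb²⁺]^3 and the known concentrations, [Pb²⁺]^3 in the denominator gives [Pb²⁺] = 0.013 M.

0.013 M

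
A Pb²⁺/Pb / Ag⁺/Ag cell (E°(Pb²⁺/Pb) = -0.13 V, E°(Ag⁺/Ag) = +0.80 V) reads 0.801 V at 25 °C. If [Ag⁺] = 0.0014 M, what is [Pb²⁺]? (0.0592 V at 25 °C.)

0.045 M

From the Nernst equation, log Q = n(E° − E)/0.0592 = 2(0.93 − 0.801)/0.0592 = 4.358, so Q = 2.28 × 10^4.
With Q = [Pb²⁺]/[Ag⁺]^2 and the known concentrations, [Pb²⁺] in the numerator gives [Pb²⁺] = 0.045 M.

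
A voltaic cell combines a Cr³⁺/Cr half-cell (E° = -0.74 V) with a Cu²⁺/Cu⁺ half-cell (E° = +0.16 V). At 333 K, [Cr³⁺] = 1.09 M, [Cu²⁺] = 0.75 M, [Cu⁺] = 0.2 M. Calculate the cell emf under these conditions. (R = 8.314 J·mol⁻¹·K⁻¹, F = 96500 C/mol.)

0.937 V

The Cu²⁺/Cu⁺ couple has the higher reduction potential and acts as the cathode, so E°_cell = +0.16 − (-0.74) = 0.90 V.
Balancing electrons gives n = 3; the reaction quotient is Q = [Cr³⁺]·[Cu⁺]^3/[Cu²⁺]^3 = 0.0207.
E = E° − (RT/nF) ln Q = 0.90 − (8.314×333)/(3×96500) × (-3.879) = 0.900 + 0.037 = 0.937 V.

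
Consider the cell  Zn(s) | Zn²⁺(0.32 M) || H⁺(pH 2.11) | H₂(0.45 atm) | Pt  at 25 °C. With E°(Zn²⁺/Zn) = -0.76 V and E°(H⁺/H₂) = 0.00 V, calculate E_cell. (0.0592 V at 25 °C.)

The hydrogen couple is the cathode, so E°_cell = 0.76 V; n = 2.
[H⁺] = 10^(−2.11) = 0.0078 M, and Q = [Zn²⁺]·P(H₂) / [H⁺]^2 = 2390.
E = E° − (0.0592/2) log Q = 0.76 − (0.0592/2)(3.378) = 0.660 V.

0.66 V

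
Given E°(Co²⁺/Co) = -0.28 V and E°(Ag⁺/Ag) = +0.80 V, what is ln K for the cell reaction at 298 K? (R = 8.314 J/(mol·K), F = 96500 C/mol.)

ln K = 84.1

E°_cell = +0.80 − (-0.28) = 1.08 V, with n = 2 electrons transferred.
At equilibrium E = 0, so the Nernst equation gives ln K = nFE°/RT = (2)(96500)(1.08)/((8.314)(298)) = 84.13.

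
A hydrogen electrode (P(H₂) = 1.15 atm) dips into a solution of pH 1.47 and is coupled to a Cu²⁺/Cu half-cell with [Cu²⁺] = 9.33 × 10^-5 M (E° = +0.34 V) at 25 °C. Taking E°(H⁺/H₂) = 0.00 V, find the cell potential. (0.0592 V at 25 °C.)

The Cu²⁺/Cu couple is the cathode, so E°_cell = 0.34 V; n = 2.
[H⁺] = 10^(−1.47) = 0.034 M, and Q = [H⁺]^2 / ([Cu²⁺]·P(H₂)) = 10.7.
E = E° − (0.0592/2) log Q = 0.34 − (0.0592/2)(1.029) = 0.310 V.

0.31 V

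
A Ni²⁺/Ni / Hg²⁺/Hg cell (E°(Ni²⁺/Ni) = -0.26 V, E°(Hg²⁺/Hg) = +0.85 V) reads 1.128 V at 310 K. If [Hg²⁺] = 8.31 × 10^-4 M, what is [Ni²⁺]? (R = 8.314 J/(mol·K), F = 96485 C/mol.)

From the Nernst equation, ln Q = nF(E° − E)/RT = 2×96485×(1.11 − 1.128)/(8.314×310) = -1.348, so Q = 0.260.
With Q = [Ni²⁺]/[Hg²⁺] and the known concentrations, [Ni²⁺] in the numerator gives [Ni²⁺] = 2.2 × 10^-4 M.

2.2 × 10^-4 M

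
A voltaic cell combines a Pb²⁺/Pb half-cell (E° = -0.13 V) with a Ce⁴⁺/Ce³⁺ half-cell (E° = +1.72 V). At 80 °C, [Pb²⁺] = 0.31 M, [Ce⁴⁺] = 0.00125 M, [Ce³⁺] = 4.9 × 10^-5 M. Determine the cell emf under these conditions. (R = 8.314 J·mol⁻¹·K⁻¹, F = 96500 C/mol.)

The Ce⁴⁺/Ce³⁺ couple has the higher reduction potential and acts as the cathode, so E°_cell = +1.72 − (-0.13) = 1.85 V.
Balancing electrons gives n = 2; the reaction quotient is Q = [Pb²⁺]·[Ce³⁺]^2/[Ce⁴⁺]^2 = 4.76 × 10^-4.
E = E° − (RT/nF) ln Q = 1.85 − (8.314×353)/(2×96500) × (-7.649) = 1.850 + 0.116 = 1.966 V.

1.97 V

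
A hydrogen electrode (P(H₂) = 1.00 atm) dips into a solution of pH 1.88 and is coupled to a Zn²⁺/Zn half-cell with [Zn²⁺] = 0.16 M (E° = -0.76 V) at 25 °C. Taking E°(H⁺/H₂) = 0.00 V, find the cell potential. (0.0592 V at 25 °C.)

0.67 V

The hydrogen couple is the cathode, so E°_cell = 0.76 V; n = 2.
[H⁺] = 10^(−1.88) = 0.013 M, and Q = [Zn²⁺]·P(H₂) / [H⁺]^2 = 921.
E = E° − (0.0592/2) log Q = 0.76 − (0.0592/2)(2.964) = 0.672 V.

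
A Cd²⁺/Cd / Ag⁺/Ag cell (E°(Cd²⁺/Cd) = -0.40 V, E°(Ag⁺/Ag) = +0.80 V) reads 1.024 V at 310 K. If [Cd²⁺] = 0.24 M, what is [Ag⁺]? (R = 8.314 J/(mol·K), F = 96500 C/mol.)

From the Nernst equation, ln Q = nF(E° − E)/RT = 2×96500×(1.20 − 1.024)/(8.314×310) = 13.179, so Q = 5.29 × 10^5.
With Q = [Cd²⁺]/[Ag⁺]^2 and the known concentrations, [Ag⁺]^2 in the denominator gives [Ag⁺] = 6.7 × 10^-4 M.

6.7 × 10^-4 M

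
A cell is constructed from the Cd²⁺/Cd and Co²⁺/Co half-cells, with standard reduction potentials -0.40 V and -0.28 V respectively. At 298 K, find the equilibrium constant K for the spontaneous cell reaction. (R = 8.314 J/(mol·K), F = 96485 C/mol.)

1.1 × 10^4

E°_cell = -0.28 − (-0.40) = 0.12 V, with n = 2 electrons transferred.
At equilibrium E = 0, so the Nernst equation gives ln K = nFE°/RT = (2)(96485)(0.12)/((8.314)(298)) = 9.35.
K = e^9.35 = 1.1 × 10^4.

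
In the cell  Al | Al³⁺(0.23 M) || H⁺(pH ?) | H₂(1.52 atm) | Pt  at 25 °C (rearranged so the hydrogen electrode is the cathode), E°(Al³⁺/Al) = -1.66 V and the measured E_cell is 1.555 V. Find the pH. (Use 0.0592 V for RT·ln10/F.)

E°_cell = 1.66 V and n = 6.
log Q = n(E° − E)/0.0592 = 6×(1.66 − 1.555)/0.0592 = 10.642.
With Q = [Al³⁺]^2·P(H₂)^3 / [H⁺]^6, solving for [H⁺] gives log[H⁺] = -1.895, so pH = 1.90.

pH = 1.90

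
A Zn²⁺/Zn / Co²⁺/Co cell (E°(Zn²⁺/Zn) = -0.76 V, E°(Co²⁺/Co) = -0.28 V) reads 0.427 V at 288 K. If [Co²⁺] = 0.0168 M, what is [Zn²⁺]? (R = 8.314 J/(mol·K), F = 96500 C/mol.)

1.2 M

From the Nernst equation, ln Q = nF(E° − E)/RT = 2×96500×(0.48 − 0.427)/(8.314×288) = 4.272, so Q = 71.7.
With Q = [Zn²⁺]/[Co²⁺] and the known concentrations, [Zn²⁺] in the numerator gives [Zn²⁺] = 1.2 M.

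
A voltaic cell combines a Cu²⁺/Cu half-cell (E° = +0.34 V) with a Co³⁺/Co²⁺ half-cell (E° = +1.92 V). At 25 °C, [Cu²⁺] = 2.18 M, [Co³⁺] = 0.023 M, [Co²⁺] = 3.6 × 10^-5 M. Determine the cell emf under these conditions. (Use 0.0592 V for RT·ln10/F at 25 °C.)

1.74 V

The Co³⁺/Co²⁺ couple has the higher reduction potential and acts as the cathode, so E°_cell = +1.92 − (+0.34) = 1.58 V.
Balancing electrons gives n = 2; the reaction quotient is Q = [Cu²⁺]·[Co²⁺]^2/[Co³⁺]^2 = 5.34 × 10^-6.
At 25 °C, E = E° − (0.0592/n) log Q = 1.58 − (0.0592/2)(-5.272) = 1.580 + 0.156 = 1.736 V.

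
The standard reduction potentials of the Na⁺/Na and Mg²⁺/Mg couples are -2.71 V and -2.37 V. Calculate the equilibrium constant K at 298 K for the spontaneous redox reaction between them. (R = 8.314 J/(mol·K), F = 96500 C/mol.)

3.2 × 10^11

E°_cell = -2.37 − (-2.71) = 0.34 V, with n = 2 electrons transferred.
At equilibrium E = 0, so the Nernst equation gives ln K = nFE°/RT = (2)(96500)(0.34)/((8.314)(298)) = 26.49.
K = e^26.49 = 3.2 × 10^11.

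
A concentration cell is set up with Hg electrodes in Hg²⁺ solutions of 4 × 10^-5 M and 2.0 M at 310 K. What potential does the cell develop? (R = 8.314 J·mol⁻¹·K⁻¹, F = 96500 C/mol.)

0.14 V

Both half-cells are Hg²⁺/Hg, so E°_cell = 0. The concentrated side is the cathode; the cell reaction moves Hg²⁺ from high to low concentration with n = 2.
Q = [Hg²⁺]_dilute/[Hg²⁺]_conc = 4 × 10^-5/2.0 = 2 × 10^-5.
E = 0 − (RT/nF) ln Q = −((8.314×310)/(2×96500))(-10.820) = 0.1445 V.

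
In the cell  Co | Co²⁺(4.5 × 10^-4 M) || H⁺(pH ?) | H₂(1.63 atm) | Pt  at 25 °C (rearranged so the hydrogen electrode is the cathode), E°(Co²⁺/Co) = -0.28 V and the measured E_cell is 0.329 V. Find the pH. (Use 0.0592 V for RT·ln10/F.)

E°_cell = 0.28 V and n = 2.
log Q = n(E° − E)/0.0592 = 2×(0.28 − 0.329)/0.0592 = -1.655.
With Q = [Co²⁺]·P(H₂) / [H⁺]^2, solving for [H⁺] gives log[H⁺] = -0.740, so pH = 0.74.

pH = 0.74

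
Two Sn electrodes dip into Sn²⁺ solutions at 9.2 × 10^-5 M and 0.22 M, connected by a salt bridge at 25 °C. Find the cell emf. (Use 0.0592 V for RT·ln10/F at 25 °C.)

0.10 V

Both half-cells are Sn²⁺/Sn, so E°_cell = 0. The concentrated side is the cathode; the cell reaction moves Sn²⁺ from high to low concentration with n = 2.
Q = [Sn²⁺]_dilute/[Sn²⁺]_conc = 9.2 × 10^-5/0.22 = 4.18 × 10^-4.
E = 0 − (0.0592/2) log Q = −(0.0592/2)(-3.379) = 0.1000 V.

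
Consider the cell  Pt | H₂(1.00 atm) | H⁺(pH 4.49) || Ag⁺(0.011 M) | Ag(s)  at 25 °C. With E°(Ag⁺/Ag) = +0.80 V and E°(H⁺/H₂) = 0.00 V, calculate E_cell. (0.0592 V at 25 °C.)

0.95 V

The Ag⁺/Ag couple is the cathode, so E°_cell = 0.80 V; n = 2.
[H⁺] = 10^(−4.49) = 3.2 × 10^-5 M, and Q = [H⁺]^2 / ([Ag⁺]^2·P(H₂)) = 8.65 × 10^-6.
E = E° − (0.0592/2) log Q = 0.80 − (0.0592/2)(-5.063) = 0.950 V.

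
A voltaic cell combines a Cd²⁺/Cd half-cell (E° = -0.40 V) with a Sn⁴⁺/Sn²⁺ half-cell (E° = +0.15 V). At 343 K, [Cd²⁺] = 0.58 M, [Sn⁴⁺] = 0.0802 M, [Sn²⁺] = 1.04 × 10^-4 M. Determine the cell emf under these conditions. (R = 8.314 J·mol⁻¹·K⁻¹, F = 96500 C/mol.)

The Sn⁴⁺/Sn²⁺ couple has the higher reduction potential and acts as the cathode, so E°_cell = +0.15 − (-0.40) = 0.55 V.
Balancing electrons gives n = 2; the reaction quotient is Q = [Cd²⁺]·[Sn²⁺]/[Sn⁴⁺] = 7.52 × 10^-4.
E = E° − (RT/nF) ln Q = 0.55 − (8.314×343)/(2×96500) × (-7.193) = 0.550 + 0.106 = 0.656 V.

0.656 V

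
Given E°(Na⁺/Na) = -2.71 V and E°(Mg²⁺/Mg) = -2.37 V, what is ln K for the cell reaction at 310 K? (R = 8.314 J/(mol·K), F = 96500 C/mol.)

ln K = 25.5

E°_cell = -2.37 − (-2.71) = 0.34 V, with n = 2 electrons transferred.
At equilibrium E = 0, so the Nernst equation gives ln K = nFE°/RT = (2)(96500)(0.34)/((8.314)(310)) = 25.46.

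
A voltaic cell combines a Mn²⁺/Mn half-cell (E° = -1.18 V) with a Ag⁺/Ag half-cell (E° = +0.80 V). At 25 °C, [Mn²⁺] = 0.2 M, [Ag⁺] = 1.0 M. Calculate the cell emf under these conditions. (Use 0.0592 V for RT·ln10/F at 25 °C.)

2.00 V

The Ag⁺/Ag couple has the higher reduction potential and acts as the cathode, so E°_cell = +0.80 − (-1.18) = 1.98 V.
Balancing electrons gives n = 2; the reaction quotient is Q = [Mn²⁺]/[Ag⁺]^2 = 0.200.
At 25 °C, E = E° − (0.0592/n) log Q = 1.98 − (0.0592/2)(-0.699) = 1.980 + 0.021 = 2.001 V.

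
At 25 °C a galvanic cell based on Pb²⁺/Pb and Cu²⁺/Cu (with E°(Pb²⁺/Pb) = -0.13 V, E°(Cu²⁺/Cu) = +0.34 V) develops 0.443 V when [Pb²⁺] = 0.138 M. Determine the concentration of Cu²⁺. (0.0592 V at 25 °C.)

0.017 M

From the Nernst equation, log Q = n(E° − E)/0.0592 = 2(0.47 − 0.443)/0.0592 = 0.912, so Q = 8.17.
With Q = [Pb²⁺]/[Cu²⁺] and the known concentrations, [Cu²⁺] in the denominator gives [Cu²⁺] = 0.017 M.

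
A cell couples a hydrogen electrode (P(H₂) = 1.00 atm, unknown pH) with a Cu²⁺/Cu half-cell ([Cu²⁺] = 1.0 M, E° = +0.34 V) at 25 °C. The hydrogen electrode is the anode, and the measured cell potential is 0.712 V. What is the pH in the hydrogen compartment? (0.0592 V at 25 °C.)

pH = 6.28

E°_cell = 0.34 V and n = 2.
log Q = n(E° − E)/0.0592 = 2×(0.34 − 0.712)/0.0592 = -12.568.
With Q = [H⁺]^2 / ([Cu²⁺]·P(H₂)), solving for [H⁺] gives log[H⁺] = -6.284, so pH = 6.28.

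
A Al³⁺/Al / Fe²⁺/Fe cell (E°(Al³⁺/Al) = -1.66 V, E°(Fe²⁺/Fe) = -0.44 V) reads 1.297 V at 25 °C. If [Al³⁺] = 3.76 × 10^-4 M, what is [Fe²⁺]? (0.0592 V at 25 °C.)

From the Nernst equation, log Q = n(E° − E)/0.0592 = 6(1.22 − 1.297)/0.0592 = -7.804, so Q = 1.57 × 10^-8.
With Q = [Al³⁺]^2/[Fe²⁺]^3 and the known concentrations, [Fe²⁺]^3 in the denominator gives [Fe²⁺] = 2.1 M.

2.1 M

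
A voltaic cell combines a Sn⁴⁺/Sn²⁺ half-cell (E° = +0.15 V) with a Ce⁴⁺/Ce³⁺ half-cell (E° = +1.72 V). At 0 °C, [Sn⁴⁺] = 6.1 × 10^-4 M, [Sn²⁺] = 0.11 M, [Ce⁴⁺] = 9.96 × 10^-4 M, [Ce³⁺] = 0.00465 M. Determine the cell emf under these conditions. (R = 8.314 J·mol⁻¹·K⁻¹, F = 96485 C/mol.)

1.59 V

The Ce⁴⁺/Ce³⁺ couple has the higher reduction potential and acts as the cathode, so E°_cell = +1.72 − (+0.15) = 1.57 V.
Balancing electrons gives n = 2; the reaction quotient is Q = [Sn⁴⁺]·[Ce³⁺]^2/([Sn²⁺]·[Ce⁴⁺]^2) = 0.121.
E = E° − (RT/nF) ln Q = 1.57 − (8.314×273)/(2×96485) × (-2.113) = 1.570 + 0.025 = 1.595 V.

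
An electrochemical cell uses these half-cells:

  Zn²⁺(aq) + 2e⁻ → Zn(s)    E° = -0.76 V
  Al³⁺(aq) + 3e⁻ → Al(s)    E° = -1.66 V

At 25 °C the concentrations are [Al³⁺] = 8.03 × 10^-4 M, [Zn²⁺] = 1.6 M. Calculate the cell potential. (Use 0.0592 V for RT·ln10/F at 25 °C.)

0.967 V

The Zn²⁺/Zn couple has the higher reduction potential and acts as the cathode, so E°_cell = -0.76 − (-1.66) = 0.90 V.
Balancing electrons gives n = 6; the reaction quotient is Q = [Al³⁺]^2/[Zn²⁺]^3 = 1.57 × 10^-7.
At 25 °C, E = E° − (0.0592/n) log Q = 0.90 − (0.0592/6)(-6.803) = 0.900 + 0.067 = 0.967 V.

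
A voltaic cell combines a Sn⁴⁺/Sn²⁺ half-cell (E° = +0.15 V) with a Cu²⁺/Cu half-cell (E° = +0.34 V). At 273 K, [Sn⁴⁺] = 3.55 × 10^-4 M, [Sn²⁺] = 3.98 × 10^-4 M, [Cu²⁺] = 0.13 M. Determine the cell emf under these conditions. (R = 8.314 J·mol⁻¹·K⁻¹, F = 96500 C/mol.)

The Cu²⁺/Cu couple has the higher reduction potential and acts as the cathode, so E°_cell = +0.34 − (+0.15) = 0.19 V.
Balancing electrons gives n = 2; the reaction quotient is Q = [Sn⁴⁺]/([Sn²⁺]·[Cu²⁺]) = 6.86.
E = E° − (RT/nF) ln Q = 0.19 − (8.314×273)/(2×96500) × (1.926) = 0.190 − 0.023 = 0.167 V.

0.167 V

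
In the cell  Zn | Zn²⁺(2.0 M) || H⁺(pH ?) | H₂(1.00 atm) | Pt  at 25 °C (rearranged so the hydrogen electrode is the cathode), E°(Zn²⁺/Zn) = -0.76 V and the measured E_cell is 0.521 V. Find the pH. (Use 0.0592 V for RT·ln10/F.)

pH = 3.89

E°_cell = 0.76 V and n = 2.
log Q = n(E° − E)/0.0592 = 2×(0.76 − 0.521)/0.0592 = 8.074.
With Q = [Zn²⁺]·P(H₂) / [H⁺]^2, solving for [H⁺] gives log[H⁺] = -3.887, so pH = 3.89.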